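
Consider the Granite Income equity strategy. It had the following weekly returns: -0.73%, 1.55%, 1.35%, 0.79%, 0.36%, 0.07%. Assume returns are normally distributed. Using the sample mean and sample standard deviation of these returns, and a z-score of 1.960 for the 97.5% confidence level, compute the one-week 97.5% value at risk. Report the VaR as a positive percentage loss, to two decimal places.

r̄ = (-0.73 + 1.55 + 1.35 + 0.79 + 0.36 + 0.07) / 6 = 3.390 / 6 = 0.5650%
Sample std dev = √[3.6012 / 5] = 0.8487%
VaR = −(r̄ − z·σ) = −(0.5650 − 1.960 × 0.8487) = −(-1.0985) = 1.0985%

1.10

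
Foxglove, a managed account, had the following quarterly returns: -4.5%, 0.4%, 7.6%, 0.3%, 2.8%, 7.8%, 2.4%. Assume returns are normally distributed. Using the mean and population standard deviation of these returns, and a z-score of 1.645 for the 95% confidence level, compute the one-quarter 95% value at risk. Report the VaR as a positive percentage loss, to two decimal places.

Mean return r̄ = 16.80 / 7 = 2.4000%
Population std dev = √[112.3800 / 7] = 4.0068%
VaR = −(r̄ − z·σ) = −(2.4000 − 1.645 × 4.0068) = −(-4.1912) = 4.1912%

4.19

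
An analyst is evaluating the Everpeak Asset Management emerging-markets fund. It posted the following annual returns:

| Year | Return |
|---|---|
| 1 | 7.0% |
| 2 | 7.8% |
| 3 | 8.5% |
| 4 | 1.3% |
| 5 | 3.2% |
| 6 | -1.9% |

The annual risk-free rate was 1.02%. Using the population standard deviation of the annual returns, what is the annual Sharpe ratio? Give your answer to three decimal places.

r̄ = (7 + 7.8 + 8.5 + 1.3 + 3.2 − 1.9) / 6 = 25.90 / 6 = 4.3167%
Σ(r − r̄)² = (7 − 4.3167)² + (7.8 − 4.3167)² + … = 85.8283
population σ = √(85.8283 / 6) = √14.3047 = 3.7822%
Sharpe = (r̄ − rf) / σ = (4.3167 − 1.02) / 3.7822 = 3.2967 / 3.7822 = 0.8716

0.872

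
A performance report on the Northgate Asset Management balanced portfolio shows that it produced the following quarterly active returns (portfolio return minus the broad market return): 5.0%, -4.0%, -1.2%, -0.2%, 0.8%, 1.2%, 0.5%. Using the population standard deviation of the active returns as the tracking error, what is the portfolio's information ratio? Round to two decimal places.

r̄ = (5 − 4 − 1.2 − 0.2 + 0.8 + 1.2 + 0.5) / 7 = 0.3000%
Σ(r − r̄)² = (5 − 0.3000)² + (-4 − 0.3000)² + (-1.2 − 0.3000)² + … = 44.1800
population σ = √(44.1800 / 7) = √6.3114 = 2.5122%
IR = r̄ / tracking error = 0.3000 / 2.5122 = 0.1194

0.12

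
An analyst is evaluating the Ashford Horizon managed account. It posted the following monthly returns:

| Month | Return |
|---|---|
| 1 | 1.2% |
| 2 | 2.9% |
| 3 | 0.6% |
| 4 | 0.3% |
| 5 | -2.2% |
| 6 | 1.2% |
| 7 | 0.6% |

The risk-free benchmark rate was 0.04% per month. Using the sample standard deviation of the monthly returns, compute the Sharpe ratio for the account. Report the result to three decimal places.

0.405

r̄ = (1.2 + 2.9 + 0.6 + 0.3 − 2.2 + 1.2 + 0.6) / 7 = 4.60 / 7 = 0.6571%
Σ(r − r̄)² = (1.2 − 0.6571)² + (2.9 − 0.6571)² + … = 13.9171
σ = √[13.9171 / 6] = 1.5230%
Sharpe = (r̄ − rf) / σ = (0.6571 − 0.04) / 1.5230 = 0.6171 / 1.5230 = 0.4052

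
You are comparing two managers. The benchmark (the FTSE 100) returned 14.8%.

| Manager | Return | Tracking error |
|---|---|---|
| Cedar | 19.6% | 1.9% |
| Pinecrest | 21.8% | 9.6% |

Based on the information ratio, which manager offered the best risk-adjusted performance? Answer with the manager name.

Cedar: IR = (19.6% − 14.8%) / 1.9% = 2.526
Pinecrest: IR = (21.8% − 14.8%) / 9.6% = 0.729
Highest: Cedar (2.526).

Cedar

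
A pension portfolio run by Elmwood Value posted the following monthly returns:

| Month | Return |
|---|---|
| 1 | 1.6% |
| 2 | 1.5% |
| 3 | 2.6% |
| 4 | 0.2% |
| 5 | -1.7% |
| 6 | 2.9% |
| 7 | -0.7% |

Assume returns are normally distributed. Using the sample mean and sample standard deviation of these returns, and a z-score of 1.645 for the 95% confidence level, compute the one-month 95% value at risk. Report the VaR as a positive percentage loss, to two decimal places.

Mean return r̄ = 6.40 / 7 = 0.9143%
Σ(r − r̄)² = (1.6 − 0.9143)² + (1.5 − 0.9143)² + … = 17.5486
σ = √[17.5486 / 6] = 1.7102%
VaR = −(r̄ − z·σ) = −(0.9143 − 1.645 × 1.7102) = −(-1.8990) = 1.8990%

1.90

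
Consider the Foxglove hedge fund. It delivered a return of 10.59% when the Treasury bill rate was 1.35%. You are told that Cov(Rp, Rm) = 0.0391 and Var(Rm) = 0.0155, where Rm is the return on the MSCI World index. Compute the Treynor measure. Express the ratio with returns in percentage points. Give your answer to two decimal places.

3.66

β = Cov / Var = 0.0391 / 0.0155 = 2.5226
Treynor = (Rp − Rf) / β = (10.59% − 1.35%) / 2.5226 = 9.24 / 2.5226 = 3.6629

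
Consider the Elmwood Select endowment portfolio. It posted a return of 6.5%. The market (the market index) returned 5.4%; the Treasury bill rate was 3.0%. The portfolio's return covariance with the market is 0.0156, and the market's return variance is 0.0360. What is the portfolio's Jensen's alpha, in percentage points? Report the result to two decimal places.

2.46

β = Cov / Var = 0.0156 / 0.0360 = 0.4333
E[R] = Rf + β(Rm − Rf) = 3.0% + 0.4333 × (5.4% − 3.0%) = 4.0399%
α = Rp − E[R] = 6.5% − 4.0399% = 2.4601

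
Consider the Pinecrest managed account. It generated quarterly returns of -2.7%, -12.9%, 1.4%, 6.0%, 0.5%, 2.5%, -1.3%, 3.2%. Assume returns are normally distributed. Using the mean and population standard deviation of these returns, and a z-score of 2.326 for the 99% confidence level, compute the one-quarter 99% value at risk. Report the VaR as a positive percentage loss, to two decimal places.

12.85

r̄ = (-2.7 − 12.9 + 1.4 + 6 + 0.5 + 2.5 − 1.3 + 3.2) / 8 = -3.30 / 8 = -0.4125%
Σ(r − r̄)² = (-2.7 − (-0.4125))² + (-12.9 − (-0.4125))² + (1.4 − (-0.4125))² + … = 228.7288
population σ = √(228.7288 / 8) = √28.5911 = 5.3471%
VaR = −(r̄ − z·σ) = −(-0.4125 − 2.326 × 5.3471) = −(-12.8499) = 12.8499%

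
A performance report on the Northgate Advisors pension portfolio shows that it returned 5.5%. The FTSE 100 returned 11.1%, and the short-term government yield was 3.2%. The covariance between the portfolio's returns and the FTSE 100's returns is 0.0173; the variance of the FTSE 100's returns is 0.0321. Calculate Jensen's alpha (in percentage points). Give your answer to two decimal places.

β = Cov / Var = 0.0173 / 0.0321 = 0.5389
E[R] = Rf + β(Rm − Rf) = 3.2% + 0.5389 × (11.1% − 3.2%) = 7.4573%
α = Rp − E[R] = 5.5% − 7.4573% = -1.9573

-1.96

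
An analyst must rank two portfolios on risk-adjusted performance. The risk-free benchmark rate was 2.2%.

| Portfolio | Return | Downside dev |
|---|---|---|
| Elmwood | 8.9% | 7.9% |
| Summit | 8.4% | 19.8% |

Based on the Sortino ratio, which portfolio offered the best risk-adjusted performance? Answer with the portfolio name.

Elmwood: Sortino ratio = (8.9% − 2.2%) / 7.9% = 0.848
Summit: Sortino ratio = (8.4% − 2.2%) / 19.8% = 0.313
Highest: Elmwood (0.848).

Elmwood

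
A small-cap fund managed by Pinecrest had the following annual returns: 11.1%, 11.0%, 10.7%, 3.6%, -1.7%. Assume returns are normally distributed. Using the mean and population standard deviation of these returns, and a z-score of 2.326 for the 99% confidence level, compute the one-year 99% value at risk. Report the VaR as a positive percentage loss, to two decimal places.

μ = (11.1 + 11 + 10.7 + 3.6 − 1.7) / 5 = 34.70 / 5 = 6.9400%
Population σ = √[Σ(r − μ)² / 5] = √[133.7320 / 5] = √26.7464 = 5.1717%
VaR = −(μ − z·σ) = −(6.9400 − 2.326 × 5.1717) = −(-5.0894) = 5.0894%

5.09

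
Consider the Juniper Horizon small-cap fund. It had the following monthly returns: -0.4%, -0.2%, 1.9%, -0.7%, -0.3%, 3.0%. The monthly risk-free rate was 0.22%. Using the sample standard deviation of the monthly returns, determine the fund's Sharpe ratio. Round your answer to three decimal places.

0.217

μ = (-0.4 − 0.2 + 1.9 − 0.7 − 0.3 + 3) / 6 = 0.5500%
Sample σ = √[Σ(r − μ)² / 5] = √[11.5750 / 5] = √2.3150 = 1.5215%
Sharpe = (μ − rf) / σ = (0.5500 − 0.22) / 1.5215 = 0.3300 / 1.5215 = 0.2169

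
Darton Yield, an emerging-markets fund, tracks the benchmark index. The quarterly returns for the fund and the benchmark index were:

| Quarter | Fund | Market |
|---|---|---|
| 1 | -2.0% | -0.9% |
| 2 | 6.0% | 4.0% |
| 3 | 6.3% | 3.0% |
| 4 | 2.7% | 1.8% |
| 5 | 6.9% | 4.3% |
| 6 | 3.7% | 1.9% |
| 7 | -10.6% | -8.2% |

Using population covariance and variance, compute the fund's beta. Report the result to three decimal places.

r̄p = 1.8571%,  r̄m = 0.8429%
Cov = Σ(rp − r̄p)(rm − r̄m) / 7 = 23.1747
Var(rm) = Σ(rm − r̄m)² / 7 = 16.2024
β = Cov / Var = 23.1747 / 16.2024 = 1.4303

1.430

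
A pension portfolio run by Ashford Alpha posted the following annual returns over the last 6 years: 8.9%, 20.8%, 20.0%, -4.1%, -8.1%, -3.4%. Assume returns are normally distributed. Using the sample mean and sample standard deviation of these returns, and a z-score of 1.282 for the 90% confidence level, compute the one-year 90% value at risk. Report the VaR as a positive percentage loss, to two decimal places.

10.65

r̄ = (8.9 + 20.8 + 20 − 4.1 − 8.1 − 3.4) / 6 = 5.6833%
Σ(r − r̄)² = (8.9 − 5.6833)² + (20.8 − 5.6833)² + (20 − 5.6833)² + … = 812.0283
sample σ = √(812.0283 / 5) = √162.4057 = 12.7438%
VaR = −(r̄ − z·σ) = −(5.6833 − 1.282 × 12.7438) = −(-10.6543) = 10.6543%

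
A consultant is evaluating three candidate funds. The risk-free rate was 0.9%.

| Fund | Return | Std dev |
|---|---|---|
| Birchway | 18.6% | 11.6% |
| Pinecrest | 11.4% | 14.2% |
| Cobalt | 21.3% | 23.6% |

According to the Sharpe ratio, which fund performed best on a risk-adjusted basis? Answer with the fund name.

Birchway

Birchway: Sharpe ratio = (18.6% − 0.9%) / 11.6% = 1.526
Pinecrest: Sharpe ratio = (11.4% − 0.9%) / 14.2% = 0.739
Cobalt: Sharpe ratio = (21.3% − 0.9%) / 23.6% = 0.864
Highest: Birchway (1.526).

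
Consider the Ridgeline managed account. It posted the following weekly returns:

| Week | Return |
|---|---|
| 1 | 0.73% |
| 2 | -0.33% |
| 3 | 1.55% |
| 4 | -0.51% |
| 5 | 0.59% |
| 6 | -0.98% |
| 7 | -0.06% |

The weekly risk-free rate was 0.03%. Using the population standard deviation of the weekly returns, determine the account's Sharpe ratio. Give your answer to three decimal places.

Mean return r̄ = 0.990 / 7 = 0.1414%
Population std dev = √[4.4765 / 7] = 0.7997%
Sharpe = (r̄ − rf) / σ = (0.1414 − 0.03) / 0.7997 = 0.1114 / 0.7997 = 0.1393

0.139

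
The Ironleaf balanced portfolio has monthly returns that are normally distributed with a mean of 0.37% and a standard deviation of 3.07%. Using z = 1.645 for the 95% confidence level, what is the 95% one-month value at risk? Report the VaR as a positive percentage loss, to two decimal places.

4.68

VaR (as % loss) = −(μ − z·σ) = −(0.37% − 1.645 × 3.07%) = −(-4.68015%) = 4.68015%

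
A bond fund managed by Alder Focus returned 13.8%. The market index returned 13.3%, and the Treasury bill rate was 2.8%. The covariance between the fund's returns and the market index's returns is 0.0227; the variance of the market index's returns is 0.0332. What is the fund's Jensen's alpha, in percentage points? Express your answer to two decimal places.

β = Cov / Var = 0.0227 / 0.0332 = 0.6837
E[R] = Rf + β(Rm − Rf) = 2.8% + 0.6837 × (13.3% − 2.8%) = 9.9789%
α = Rp − E[R] = 13.8% − 9.9789% = 3.8211

3.82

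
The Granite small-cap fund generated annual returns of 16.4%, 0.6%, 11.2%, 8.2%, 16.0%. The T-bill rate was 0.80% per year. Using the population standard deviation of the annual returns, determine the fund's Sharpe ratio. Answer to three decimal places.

r̄ = (16.4 + 0.6 + 11.2 + 8.2 + 16) / 5 = 10.4800%
Σ(r − r̄)² = 168.8480; population σ = √(168.8480/5) = 5.8112%
Sharpe = (r̄ − rf) / σ = (10.4800 − 0.8) / 5.8112 = 9.6800 / 5.8112 = 1.6657

1.666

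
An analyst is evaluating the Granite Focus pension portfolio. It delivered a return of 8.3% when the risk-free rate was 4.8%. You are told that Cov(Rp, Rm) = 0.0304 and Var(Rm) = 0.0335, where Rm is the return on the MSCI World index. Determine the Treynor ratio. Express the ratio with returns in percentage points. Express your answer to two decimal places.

β = Cov / Var = 0.0304 / 0.0335 = 0.9075
Treynor = (Rp − Rf) / β = (8.3% − 4.8%) / 0.9075 = 3.50 / 0.9075 = 3.8567

3.86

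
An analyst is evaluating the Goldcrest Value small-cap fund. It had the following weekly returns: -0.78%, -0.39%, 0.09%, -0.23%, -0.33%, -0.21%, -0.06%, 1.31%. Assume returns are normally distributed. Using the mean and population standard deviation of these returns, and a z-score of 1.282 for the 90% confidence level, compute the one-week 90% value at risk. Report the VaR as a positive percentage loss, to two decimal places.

r̄ = (-0.78 − 0.39 + 0.09 − 0.23 − 0.33 − 0.21 − 0.06 + 1.31) / 8 = -0.0750%
Population σ = √[Σ(r − r̄)² / 8] = √[2.6492 / 8] = √0.3312 = 0.5755%
VaR = −(r̄ − z·σ) = −(-0.0750 − 1.282 × 0.5755) = −(-0.8128) = 0.8128%

0.81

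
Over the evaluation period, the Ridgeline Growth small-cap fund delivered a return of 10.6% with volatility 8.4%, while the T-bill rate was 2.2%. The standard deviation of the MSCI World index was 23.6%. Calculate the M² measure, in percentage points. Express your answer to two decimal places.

25.80

Sharpe = (Rp − Rf) / σp = (10.6% − 2.2%) / 8.4% = 1.0000
M² = Rf + Sharpe × σm = 2.2% + 1.0000 × 23.6% = 25.8000%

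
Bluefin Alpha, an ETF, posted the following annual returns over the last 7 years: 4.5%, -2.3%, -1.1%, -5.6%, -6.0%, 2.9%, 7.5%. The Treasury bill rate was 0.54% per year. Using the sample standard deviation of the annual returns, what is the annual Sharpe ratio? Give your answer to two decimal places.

-0.11

r̄ = (4.5 − 2.3 − 1.1 − 5.6 − 6 + 2.9 + 7.5) / 7 = -0.10 / 7 = -0.0143%
Σ(r − r̄)² = 158.7686; sample σ = √(158.7686/6) = 5.1441%
Sharpe = (r̄ − rf) / σ = (-0.0143 − 0.54) / 5.1441 = -0.5543 / 5.1441 = -0.1078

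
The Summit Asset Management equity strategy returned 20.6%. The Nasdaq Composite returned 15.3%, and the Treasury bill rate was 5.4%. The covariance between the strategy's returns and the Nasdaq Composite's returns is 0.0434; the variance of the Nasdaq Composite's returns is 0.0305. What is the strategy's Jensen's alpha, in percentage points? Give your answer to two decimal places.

1.11

β = Cov / Var = 0.0434 / 0.0305 = 1.4230
E[R] = Rf + β(Rm − Rf) = 5.4% + 1.4230 × (15.3% − 5.4%) = 19.4877%
α = Rp − E[R] = 20.6% − 19.4877% = 1.1123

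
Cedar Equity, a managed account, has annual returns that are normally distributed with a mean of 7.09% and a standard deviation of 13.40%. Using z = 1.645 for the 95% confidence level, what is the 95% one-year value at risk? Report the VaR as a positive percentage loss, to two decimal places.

VaR (as % loss) = −(μ − z·σ) = −(7.09% − 1.645 × 13.40%) = −(-14.9530%) = 14.9530%

14.95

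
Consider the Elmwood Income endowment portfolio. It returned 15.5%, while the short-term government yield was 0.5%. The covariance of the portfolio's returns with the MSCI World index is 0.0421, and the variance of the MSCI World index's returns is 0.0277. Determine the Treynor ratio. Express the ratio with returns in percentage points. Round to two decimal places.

9.87

β = Cov / Var = 0.0421 / 0.0277 = 1.5199
Treynor = (Rp − Rf) / β = (15.5% − 0.5%) / 1.5199 = 15.00 / 1.5199 = 9.8691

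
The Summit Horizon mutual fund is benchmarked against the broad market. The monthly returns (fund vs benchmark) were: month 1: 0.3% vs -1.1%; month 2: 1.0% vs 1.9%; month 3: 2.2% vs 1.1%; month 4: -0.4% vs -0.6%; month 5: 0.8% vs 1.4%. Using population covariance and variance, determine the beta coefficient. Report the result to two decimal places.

r̄p = 0.7800%,  r̄m = 0.5400%
Cov = Σ(rp − r̄p)(rm − r̄m) / 5 = 0.6488
Var(rm) = Σ(rm − r̄m)² / 5 = 1.3784
β = Cov / Var = 0.6488 / 1.3784 = 0.4707

0.47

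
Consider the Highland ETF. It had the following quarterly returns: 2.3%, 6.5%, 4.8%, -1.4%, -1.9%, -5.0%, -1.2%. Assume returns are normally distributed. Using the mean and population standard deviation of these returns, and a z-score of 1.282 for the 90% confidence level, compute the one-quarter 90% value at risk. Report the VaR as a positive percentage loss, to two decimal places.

r̄ = (2.3 + 6.5 + 4.8 − 1.4 − 1.9 − 5 − 1.2) / 7 = 0.5857%
Population std dev = √[100.1886 / 7] = 3.7832%
VaR = −(r̄ − z·σ) = −(0.5857 − 1.282 × 3.7832) = −(-4.2644) = 4.2644%

4.26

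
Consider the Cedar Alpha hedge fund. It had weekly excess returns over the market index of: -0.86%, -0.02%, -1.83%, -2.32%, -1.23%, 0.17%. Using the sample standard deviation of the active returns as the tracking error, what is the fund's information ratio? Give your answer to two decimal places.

-1.03

Mean return r̄ = -6.090 / 6 = -1.0150%
Σ(r − r̄)² = (-0.86 − (-1.0150))² + (-0.02 − (-1.0150))² + (-1.83 − (-1.0150))² + … = 4.8318
σ = √[4.8318 / 5] = 0.9830%
IR = r̄ / tracking error = -1.0150 / 0.9830 = -1.0326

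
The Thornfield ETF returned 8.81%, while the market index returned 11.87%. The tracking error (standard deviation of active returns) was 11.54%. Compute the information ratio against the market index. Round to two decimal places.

-0.27

IR = (Rp − Rb) / TE = (8.81% − 11.87%) / 11.54% = -3.06% / 11.54% = -0.2652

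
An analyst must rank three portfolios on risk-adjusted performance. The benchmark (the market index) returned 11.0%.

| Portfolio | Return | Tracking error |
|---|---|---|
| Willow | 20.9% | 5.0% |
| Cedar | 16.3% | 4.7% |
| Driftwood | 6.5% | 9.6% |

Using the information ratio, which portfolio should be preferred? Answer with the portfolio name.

Willow

Willow: IR = (20.9% − 11.0%) / 5.0% = 1.980
Cedar: IR = (16.3% − 11.0%) / 4.7% = 1.128
Driftwood: IR = (6.5% − 11.0%) / 9.6% = -0.469
Highest: Willow (1.980).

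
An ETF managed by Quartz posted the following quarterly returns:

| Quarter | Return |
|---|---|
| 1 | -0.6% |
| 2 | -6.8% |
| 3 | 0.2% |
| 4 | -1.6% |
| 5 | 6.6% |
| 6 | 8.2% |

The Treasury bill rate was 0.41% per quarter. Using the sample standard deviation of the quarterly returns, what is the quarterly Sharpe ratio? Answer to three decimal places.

0.106

r̄ = (-0.6 − 6.8 + 0.2 − 1.6 + 6.6 + 8.2) / 6 = 1.0000%
Σ(r − r̄)² = (-0.6 − 1.0000)² + (-6.8 − 1.0000)² + (0.2 − 1.0000)² + … = 154.0000
σ = √[154.0000 / 5] = 5.5498%
Sharpe = (r̄ − rf) / σ = (1.0000 − 0.41) / 5.5498 = 0.5900 / 5.5498 = 0.1063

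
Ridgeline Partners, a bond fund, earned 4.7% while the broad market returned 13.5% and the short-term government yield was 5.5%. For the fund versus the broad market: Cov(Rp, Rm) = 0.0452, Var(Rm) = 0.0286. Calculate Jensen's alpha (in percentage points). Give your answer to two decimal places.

-13.44

β = Cov / Var = 0.0452 / 0.0286 = 1.5804
E[R] = Rf + β(Rm − Rf) = 5.5% + 1.5804 × (13.5% − 5.5%) = 18.1432%
α = Rp − E[R] = 4.7% − 18.1432% = -13.4432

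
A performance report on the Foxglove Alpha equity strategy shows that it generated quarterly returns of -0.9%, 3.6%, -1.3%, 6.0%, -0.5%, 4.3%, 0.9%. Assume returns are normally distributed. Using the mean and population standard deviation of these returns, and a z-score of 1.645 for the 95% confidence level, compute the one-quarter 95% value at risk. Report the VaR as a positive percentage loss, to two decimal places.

Mean return r̄ = 12.10 / 7 = 1.7286%
Population std dev = √[50.0943 / 7] = 2.6751%
VaR = −(r̄ − z·σ) = −(1.7286 − 1.645 × 2.6751) = −(-2.6719) = 2.6719%

2.67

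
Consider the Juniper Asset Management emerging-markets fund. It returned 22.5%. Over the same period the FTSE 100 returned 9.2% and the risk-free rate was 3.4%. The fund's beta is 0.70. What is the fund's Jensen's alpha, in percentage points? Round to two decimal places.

15.04

CAPM expected return = Rf + β(Rm − Rf) = 3.4% + 0.70 × (9.2% − 3.4%) = 3.4 + 0.70 × 5.80 = 7.4600%
Jensen's α = Rp − E[R] = 22.5% − 7.4600% = 15.0400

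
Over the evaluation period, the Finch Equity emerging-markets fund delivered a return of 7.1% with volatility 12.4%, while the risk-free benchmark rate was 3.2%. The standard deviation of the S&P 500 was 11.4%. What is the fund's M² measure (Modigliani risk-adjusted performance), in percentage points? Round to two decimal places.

Sharpe = (Rp − Rf) / σp = (7.1% − 3.2%) / 12.4% = 0.3145
M² = Rf + Sharpe × σm = 3.2% + 0.3145 × 11.4% = 6.7853%

6.79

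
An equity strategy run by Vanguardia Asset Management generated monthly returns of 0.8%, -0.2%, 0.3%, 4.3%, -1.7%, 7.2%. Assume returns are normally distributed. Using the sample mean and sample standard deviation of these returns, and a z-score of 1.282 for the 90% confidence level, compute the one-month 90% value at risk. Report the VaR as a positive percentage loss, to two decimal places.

2.47

r̄ = (0.8 − 0.2 + 0.3 + 4.3 − 1.7 + 7.2) / 6 = 10.70 / 6 = 1.7833%
Sample σ = √[Σ(r − r̄)² / 5] = √[54.9083 / 5] = √10.9817 = 3.3139%
VaR = −(r̄ − z·σ) = −(1.7833 − 1.282 × 3.3139) = −(-2.4651) = 2.4651%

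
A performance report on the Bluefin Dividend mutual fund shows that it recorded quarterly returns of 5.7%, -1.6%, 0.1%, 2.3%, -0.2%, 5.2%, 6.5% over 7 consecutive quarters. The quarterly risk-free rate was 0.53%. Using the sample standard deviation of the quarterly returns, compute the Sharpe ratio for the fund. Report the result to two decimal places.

0.63

r̄ = (5.7 − 1.6 + 0.1 + 2.3 − 0.2 + 5.2 + 6.5) / 7 = 2.5714%
Σ(r − r̄)² = 63.3943; sample σ = √(63.3943/6) = 3.2505%
Sharpe = (r̄ − rf) / σ = (2.5714 − 0.53) / 3.2505 = 2.0414 / 3.2505 = 0.6280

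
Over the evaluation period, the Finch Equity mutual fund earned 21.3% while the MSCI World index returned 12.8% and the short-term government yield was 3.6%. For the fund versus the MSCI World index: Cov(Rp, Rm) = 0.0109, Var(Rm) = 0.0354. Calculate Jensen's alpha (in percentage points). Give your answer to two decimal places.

14.87

β = Cov / Var = 0.0109 / 0.0354 = 0.3079
E[R] = Rf + β(Rm − Rf) = 3.6% + 0.3079 × (12.8% − 3.6%) = 6.4327%
α = Rp − E[R] = 21.3% − 6.4327% = 14.8673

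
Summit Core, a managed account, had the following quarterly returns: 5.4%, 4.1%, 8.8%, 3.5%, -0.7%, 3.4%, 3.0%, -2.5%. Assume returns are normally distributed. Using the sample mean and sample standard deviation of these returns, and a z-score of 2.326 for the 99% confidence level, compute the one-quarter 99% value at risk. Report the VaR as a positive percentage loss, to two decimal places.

4.97

r̄ = (5.4 + 4.1 + 8.8 + 3.5 − 0.7 + 3.4 + 3 − 2.5) / 8 = 25.00 / 8 = 3.1250%
Σ(r − r̄)² = 84.8350; sample σ = √(84.8350/7) = 3.4813%
VaR = −(r̄ − z·σ) = −(3.1250 − 2.326 × 3.4813) = −(-4.9725) = 4.9725%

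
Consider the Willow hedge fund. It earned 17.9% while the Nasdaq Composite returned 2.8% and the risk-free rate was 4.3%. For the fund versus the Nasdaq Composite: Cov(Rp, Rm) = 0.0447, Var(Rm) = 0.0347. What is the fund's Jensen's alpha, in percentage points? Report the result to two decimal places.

15.53

β = Cov / Var = 0.0447 / 0.0347 = 1.2882
E[R] = Rf + β(Rm − Rf) = 4.3% + 1.2882 × (2.8% − 4.3%) = 2.3677%
α = Rp − E[R] = 17.9% − 2.3677% = 15.5323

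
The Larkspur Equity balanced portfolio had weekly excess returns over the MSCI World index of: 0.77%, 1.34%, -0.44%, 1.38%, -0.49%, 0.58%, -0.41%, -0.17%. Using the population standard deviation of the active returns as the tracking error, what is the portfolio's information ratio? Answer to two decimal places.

r̄ = (0.77 + 1.34 − 0.44 + 1.38 − 0.49 + 0.58 − 0.41 − 0.17) / 8 = 0.3200%
Σ(r − r̄)² = 4.4408; population σ = √(4.4408/8) = 0.7451%
IR = r̄ / tracking error = 0.3200 / 0.7451 = 0.4295

0.43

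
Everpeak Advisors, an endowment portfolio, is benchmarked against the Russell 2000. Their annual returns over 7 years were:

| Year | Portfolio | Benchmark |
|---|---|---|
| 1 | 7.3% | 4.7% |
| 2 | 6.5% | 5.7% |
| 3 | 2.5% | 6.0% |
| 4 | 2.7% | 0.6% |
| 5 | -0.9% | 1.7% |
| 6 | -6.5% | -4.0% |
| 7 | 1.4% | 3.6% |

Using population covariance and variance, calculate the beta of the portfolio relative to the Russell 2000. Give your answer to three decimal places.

1.114

r̄p = 1.8571%,  r̄m = 2.6143%
Cov = Σ(rp − r̄p)(rm − r̄m) / 7 = 11.9292
Var(rm) = Σ(rm − r̄m)² / 7 = 10.7069
β = Cov / Var = 11.9292 / 10.7069 = 1.1142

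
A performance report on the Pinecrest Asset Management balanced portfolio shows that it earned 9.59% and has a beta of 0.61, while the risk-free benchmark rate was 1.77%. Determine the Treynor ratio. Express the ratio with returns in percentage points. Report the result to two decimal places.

12.82

Treynor = (Rp − Rf) / β = (9.59% − 1.77%) / 0.61 = 7.82 / 0.61 = 12.8197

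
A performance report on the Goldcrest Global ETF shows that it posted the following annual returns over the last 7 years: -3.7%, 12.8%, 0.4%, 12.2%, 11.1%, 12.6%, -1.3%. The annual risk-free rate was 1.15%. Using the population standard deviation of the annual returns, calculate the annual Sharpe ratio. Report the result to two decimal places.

0.75

r̄ = (-3.7 + 12.8 + 0.4 + 12.2 + 11.1 + 12.6 − 1.3) / 7 = 44.10 / 7 = 6.3000%
Σ(r − r̄)² = (-3.7 − 6.3000)² + (12.8 − 6.3000)² + (0.4 − 6.3000)² + … = 332.3600
population σ = √(332.3600 / 7) = √47.4800 = 6.8906%
Sharpe = (r̄ − rf) / σ = (6.3000 − 1.15) / 6.8906 = 5.1500 / 6.8906 = 0.7474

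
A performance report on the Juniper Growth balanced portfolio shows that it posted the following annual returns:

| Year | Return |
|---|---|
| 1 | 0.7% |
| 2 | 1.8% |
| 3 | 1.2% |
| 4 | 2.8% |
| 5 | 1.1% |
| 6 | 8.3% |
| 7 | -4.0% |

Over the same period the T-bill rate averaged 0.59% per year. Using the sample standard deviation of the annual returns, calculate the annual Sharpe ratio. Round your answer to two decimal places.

μ = (0.7 + 1.8 + 1.2 + 2.8 + 1.1 + 8.3 − 4) / 7 = 1.7000%
Σ(r − μ)² = (0.7 − 1.7000)² + (1.8 − 1.7000)² + … = 78.8800
σ = √[78.8800 / 6] = 3.6258%
Sharpe = (μ − rf) / σ = (1.7000 − 0.59) / 3.6258 = 1.1100 / 3.6258 = 0.3061

0.31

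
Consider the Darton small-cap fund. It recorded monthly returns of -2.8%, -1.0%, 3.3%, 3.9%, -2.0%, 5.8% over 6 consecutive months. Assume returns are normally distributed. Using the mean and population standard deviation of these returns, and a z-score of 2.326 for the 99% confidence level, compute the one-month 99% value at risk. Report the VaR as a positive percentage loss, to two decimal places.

6.39

Mean return r̄ = 7.20 / 6 = 1.2000%
Population std dev = √[63.9400 / 6] = 3.2645%
VaR = −(r̄ − z·σ) = −(1.2000 − 2.326 × 3.2645) = −(-6.3932) = 6.3932%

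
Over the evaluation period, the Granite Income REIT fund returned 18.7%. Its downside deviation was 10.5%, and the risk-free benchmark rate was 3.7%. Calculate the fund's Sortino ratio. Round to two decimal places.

1.43

Sortino = (Rp − Rf) / σd = (18.7% − 3.7%) / 10.5% = 15.00% / 10.5% = 1.4286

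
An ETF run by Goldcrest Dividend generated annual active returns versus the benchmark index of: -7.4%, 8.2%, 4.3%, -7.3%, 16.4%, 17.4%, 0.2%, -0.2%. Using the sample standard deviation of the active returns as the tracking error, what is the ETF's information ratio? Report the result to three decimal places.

μ = (-7.4 + 8.2 + 4.3 − 7.3 + 16.4 + 17.4 + 0.2 − 0.2) / 8 = 31.60 / 8 = 3.9500%
Σ(r − μ)² = (-7.4 − 3.9500)² + (8.2 − 3.9500)² + … = 640.7600
sample σ = √(640.7600 / 7) = √91.5371 = 9.5675%
IR = μ / tracking error = 3.9500 / 9.5675 = 0.4129

0.413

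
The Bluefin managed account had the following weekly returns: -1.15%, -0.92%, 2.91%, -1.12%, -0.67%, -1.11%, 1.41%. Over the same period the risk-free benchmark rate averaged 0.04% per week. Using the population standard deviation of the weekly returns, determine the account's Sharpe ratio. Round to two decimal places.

r̄ = (-1.15 − 0.92 + 2.91 − 1.12 − 0.67 − 1.11 + 1.41) / 7 = -0.0929%
Population σ = √[Σ(r − r̄)² / 7] = √[15.5001 / 7] = √2.2143 = 1.4881%
Sharpe = (r̄ − rf) / σ = (-0.0929 − 0.04) / 1.4881 = -0.1329 / 1.4881 = -0.0893

-0.09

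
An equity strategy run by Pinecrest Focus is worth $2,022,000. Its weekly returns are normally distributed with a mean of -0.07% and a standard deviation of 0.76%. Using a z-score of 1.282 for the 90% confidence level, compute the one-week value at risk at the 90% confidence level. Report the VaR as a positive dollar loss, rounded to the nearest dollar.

$21,116

Return at the 90% tail: μ − z·σ = -0.07% − 1.282 × 0.76% = -0.07 − 0.97432 = -1.04432%
VaR = −(-1.04432%) × $2,022,000 = 1.04432% × $2,022,000 = $21,116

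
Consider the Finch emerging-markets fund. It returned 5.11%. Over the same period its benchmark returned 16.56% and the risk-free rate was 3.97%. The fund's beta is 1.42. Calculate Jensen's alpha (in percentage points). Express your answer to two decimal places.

-16.74

CAPM expected return = Rf + β(Rm − Rf) = 3.97% + 1.42 × (16.56% − 3.97%) = 3.97 + 1.42 × 12.59 = 21.8478%
Jensen's α = Rp − E[R] = 5.11% − 21.8478% = -16.7378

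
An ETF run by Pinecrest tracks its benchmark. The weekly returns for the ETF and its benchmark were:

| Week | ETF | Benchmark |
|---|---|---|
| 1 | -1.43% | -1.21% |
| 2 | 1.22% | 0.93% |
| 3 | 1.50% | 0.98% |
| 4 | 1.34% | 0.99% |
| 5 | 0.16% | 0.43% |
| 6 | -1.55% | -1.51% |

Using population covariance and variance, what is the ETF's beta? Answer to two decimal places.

1.19

r̄p = 0.2067%,  r̄m = 0.1017%
Cov = Σ(rp − r̄p)(rm − r̄m) / 6 = 1.3241
Var(rm) = Σ(rm − r̄m)² / 6 = 1.1121
β = Cov / Var = 1.3241 / 1.1121 = 1.1906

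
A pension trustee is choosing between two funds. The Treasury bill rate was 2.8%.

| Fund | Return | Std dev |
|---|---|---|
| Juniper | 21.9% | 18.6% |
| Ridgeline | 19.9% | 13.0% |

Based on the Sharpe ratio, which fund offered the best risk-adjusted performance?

Juniper: Sharpe ratio = (21.9% − 2.8%) / 18.6% = 1.027
Ridgeline: Sharpe ratio = (19.9% − 2.8%) / 13.0% = 1.315
Highest: Ridgeline (1.315).

Ridgeline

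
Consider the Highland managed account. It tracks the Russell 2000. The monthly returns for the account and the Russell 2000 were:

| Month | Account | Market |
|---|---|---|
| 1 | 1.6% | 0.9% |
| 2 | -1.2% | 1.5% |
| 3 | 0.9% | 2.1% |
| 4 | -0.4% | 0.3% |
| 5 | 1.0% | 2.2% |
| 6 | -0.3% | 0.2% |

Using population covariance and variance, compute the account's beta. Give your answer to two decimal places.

r̄p = 0.2667%,  r̄m = 1.2000%
Cov = Σ(rp − r̄p)(rm − r̄m) / 6 = 0.2717
Var(rm) = Σ(rm − r̄m)² / 6 = 0.6333
β = Cov / Var = 0.2717 / 0.6333 = 0.4290

0.43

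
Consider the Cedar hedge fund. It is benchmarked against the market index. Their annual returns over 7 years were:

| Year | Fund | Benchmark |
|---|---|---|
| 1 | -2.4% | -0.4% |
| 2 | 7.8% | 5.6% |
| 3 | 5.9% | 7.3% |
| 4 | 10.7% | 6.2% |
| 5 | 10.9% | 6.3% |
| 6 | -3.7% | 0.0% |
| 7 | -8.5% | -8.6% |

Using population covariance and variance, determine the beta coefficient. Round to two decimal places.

1.25

r̄p = 2.9571%,  r̄m = 2.3429%
Cov = Σ(rp − r̄p)(rm − r̄m) / 7 = 35.3318
Var(rm) = Σ(rm − r̄m)² / 7 = 28.3539
β = Cov / Var = 35.3318 / 28.3539 = 1.2461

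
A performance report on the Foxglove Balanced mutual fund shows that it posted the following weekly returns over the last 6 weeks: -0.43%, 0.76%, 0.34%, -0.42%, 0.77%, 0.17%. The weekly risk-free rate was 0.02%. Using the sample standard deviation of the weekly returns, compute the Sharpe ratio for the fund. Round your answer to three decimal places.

0.332

μ = (-0.43 + 0.76 + 0.34 − 0.42 + 0.77 + 0.17) / 6 = 1.190 / 6 = 0.1983%
Σ(r − μ)² = (-0.43 − 0.1983)² + (0.76 − 0.1983)² + … = 1.4403
σ = √[1.4403 / 5] = 0.5367%
Sharpe = (μ − rf) / σ = (0.1983 − 0.02) / 0.5367 = 0.1783 / 0.5367 = 0.3322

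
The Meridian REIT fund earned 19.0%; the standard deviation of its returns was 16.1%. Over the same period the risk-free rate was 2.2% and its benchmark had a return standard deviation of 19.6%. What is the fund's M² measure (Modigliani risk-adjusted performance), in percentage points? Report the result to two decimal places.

Sharpe = (Rp − Rf) / σp = (19.0% − 2.2%) / 16.1% = 1.0435
M² = Rf + Sharpe × σm = 2.2% + 1.0435 × 19.6% = 22.6526%

22.65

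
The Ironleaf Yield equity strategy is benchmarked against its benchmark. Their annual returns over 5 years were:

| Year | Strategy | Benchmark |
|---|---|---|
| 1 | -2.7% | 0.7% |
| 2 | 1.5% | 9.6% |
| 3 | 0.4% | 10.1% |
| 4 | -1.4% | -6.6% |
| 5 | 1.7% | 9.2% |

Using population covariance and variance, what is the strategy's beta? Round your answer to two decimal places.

r̄p = -0.1000%,  r̄m = 4.6000%
Cov = Σ(rp − r̄p)(rm − r̄m) / 5 = 8.7460
Var(rm) = Σ(rm − r̄m)² / 5 = 43.4120
β = Cov / Var = 8.7460 / 43.4120 = 0.2015

0.20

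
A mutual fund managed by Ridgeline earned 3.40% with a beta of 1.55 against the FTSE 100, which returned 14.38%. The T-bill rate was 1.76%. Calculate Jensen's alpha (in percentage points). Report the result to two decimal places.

-17.92

CAPM expected return = Rf + β(Rm − Rf) = 1.76% + 1.55 × (14.38% − 1.76%) = 1.76 + 1.55 × 12.62 = 21.3210%
Jensen's α = Rp − E[R] = 3.40% − 21.3210% = -17.9210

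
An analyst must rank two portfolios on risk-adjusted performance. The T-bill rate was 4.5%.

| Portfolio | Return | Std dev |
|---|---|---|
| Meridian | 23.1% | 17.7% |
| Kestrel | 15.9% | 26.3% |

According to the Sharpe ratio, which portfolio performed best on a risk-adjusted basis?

Meridian: Sharpe ratio = (23.1% − 4.5%) / 17.7% = 1.051
Kestrel: Sharpe ratio = (15.9% − 4.5%) / 26.3% = 0.433
Highest: Meridian (1.051).

Meridian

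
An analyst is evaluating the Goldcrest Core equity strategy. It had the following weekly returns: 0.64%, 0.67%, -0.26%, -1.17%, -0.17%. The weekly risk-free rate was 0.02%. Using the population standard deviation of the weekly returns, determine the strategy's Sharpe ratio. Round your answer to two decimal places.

r̄ = (0.64 + 0.67 − 0.26 − 1.17 − 0.17) / 5 = -0.0580%
Population std dev = √[2.3071 / 5] = 0.6793%
Sharpe = (r̄ − rf) / σ = (-0.0580 − 0.02) / 0.6793 = -0.0780 / 0.6793 = -0.1148

-0.11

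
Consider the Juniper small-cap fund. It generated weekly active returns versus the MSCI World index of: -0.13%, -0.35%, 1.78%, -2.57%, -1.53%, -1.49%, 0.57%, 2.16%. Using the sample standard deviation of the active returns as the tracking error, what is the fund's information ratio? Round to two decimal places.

-0.12

r̄ = (-0.13 − 0.35 + 1.78 − 2.57 − 1.53 − 1.49 + 0.57 + 2.16) / 8 = -0.1950%
Σ(r − r̄)² = 19.1600; sample σ = √(19.1600/7) = 1.6544%
IR = r̄ / tracking error = -0.1950 / 1.6544 = -0.1179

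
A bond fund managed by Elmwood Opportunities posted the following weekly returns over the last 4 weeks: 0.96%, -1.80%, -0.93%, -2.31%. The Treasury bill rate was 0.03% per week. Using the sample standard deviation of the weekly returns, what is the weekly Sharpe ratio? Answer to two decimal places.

r̄ = (0.96 − 1.8 − 0.93 − 2.31) / 4 = -4.080 / 4 = -1.0200%
Σ(r − r̄)² = 6.2010; sample σ = √(6.2010/3) = 1.4377%
Sharpe = (r̄ − rf) / σ = (-1.0200 − 0.03) / 1.4377 = -1.0500 / 1.4377 = -0.7303

-0.73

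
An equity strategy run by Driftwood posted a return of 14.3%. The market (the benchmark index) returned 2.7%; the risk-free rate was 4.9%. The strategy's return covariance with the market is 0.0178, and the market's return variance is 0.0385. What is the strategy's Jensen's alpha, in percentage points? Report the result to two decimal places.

10.42

β = Cov / Var = 0.0178 / 0.0385 = 0.4623
E[R] = Rf + β(Rm − Rf) = 4.9% + 0.4623 × (2.7% − 4.9%) = 3.8829%
α = Rp − E[R] = 14.3% − 3.8829% = 10.4171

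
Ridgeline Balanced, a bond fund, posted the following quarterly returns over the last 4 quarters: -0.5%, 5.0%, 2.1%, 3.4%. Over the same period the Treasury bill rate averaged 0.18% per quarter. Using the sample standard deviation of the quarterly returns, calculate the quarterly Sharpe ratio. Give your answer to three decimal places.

μ = (-0.5 + 5 + 2.1 + 3.4) / 4 = 2.5000%
Σ(r − μ)² = (-0.5 − 2.5000)² + (5 − 2.5000)² + (2.1 − 2.5000)² + … = 16.2200
σ = √[16.2200 / 3] = 2.3252%
Sharpe = (μ − rf) / σ = (2.5000 − 0.18) / 2.3252 = 2.3200 / 2.3252 = 0.9978

0.998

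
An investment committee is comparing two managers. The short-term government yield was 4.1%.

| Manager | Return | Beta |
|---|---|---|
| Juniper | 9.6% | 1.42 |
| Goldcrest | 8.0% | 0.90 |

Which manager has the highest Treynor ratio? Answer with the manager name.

Juniper: Treynor = (9.6% − 4.1%) / 1.42 = 3.873
Goldcrest: Treynor = (8.0% − 4.1%) / 0.90 = 4.333
Highest: Goldcrest (4.333).

Goldcrest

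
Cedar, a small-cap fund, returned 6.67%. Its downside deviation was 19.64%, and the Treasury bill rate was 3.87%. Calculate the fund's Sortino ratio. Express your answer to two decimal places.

Sortino = (Rp − Rf) / σd = (6.67% − 3.87%) / 19.64% = 2.80% / 19.64% = 0.1426

0.14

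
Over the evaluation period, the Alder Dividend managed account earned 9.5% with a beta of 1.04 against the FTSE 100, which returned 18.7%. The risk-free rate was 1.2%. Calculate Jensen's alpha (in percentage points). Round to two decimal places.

-9.90

CAPM expected return = Rf + β(Rm − Rf) = 1.2% + 1.04 × (18.7% − 1.2%) = 1.2 + 1.04 × 17.50 = 19.4000%
Jensen's α = Rp − E[R] = 9.5% − 19.4000% = -9.9000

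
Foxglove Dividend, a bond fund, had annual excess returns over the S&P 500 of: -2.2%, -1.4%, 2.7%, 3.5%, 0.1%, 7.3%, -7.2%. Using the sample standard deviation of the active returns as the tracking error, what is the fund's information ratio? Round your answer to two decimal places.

0.09

Mean return μ = 2.80 / 7 = 0.4000%
Sample σ = √[Σ(r − μ)² / 6] = √[130.3600 / 6] = √21.7267 = 4.6612%
IR = μ / tracking error = 0.4000 / 4.6612 = 0.0858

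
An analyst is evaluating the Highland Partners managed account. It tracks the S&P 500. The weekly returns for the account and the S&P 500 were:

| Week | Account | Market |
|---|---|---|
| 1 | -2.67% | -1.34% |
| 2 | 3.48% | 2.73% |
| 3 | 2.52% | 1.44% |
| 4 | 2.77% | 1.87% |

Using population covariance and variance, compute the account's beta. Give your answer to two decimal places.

1.58

r̄p = 1.5250%,  r̄m = 1.1750%
Cov = Σ(rp − r̄p)(rm − r̄m) / 4 = 3.6799
Var(rm) = Σ(rm − r̄m)² / 4 = 2.3241
β = Cov / Var = 3.6799 / 2.3241 = 1.5834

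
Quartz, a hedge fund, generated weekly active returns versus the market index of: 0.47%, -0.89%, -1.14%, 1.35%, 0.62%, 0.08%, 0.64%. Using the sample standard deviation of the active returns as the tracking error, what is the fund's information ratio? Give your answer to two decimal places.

0.18

r̄ = (0.47 − 0.89 − 1.14 + 1.35 + 0.62 + 0.08 + 0.64) / 7 = 0.1614%
Sample std dev = √[4.7531 / 6] = 0.8900%
IR = r̄ / tracking error = 0.1614 / 0.8900 = 0.1813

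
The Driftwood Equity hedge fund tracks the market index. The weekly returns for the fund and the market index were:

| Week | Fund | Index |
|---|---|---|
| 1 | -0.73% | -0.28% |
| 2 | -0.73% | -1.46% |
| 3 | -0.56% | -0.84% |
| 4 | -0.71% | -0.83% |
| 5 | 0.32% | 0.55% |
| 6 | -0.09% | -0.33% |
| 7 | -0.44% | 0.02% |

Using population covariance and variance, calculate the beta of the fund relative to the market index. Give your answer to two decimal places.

r̄p = -0.4200%,  r̄m = -0.4529%
Cov = Σ(rp − r̄p)(rm − r̄m) / 7 = 0.1708
Var(rm) = Σ(rm − r̄m)² / 7 = 0.3687
β = Cov / Var = 0.1708 / 0.3687 = 0.4632

0.46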